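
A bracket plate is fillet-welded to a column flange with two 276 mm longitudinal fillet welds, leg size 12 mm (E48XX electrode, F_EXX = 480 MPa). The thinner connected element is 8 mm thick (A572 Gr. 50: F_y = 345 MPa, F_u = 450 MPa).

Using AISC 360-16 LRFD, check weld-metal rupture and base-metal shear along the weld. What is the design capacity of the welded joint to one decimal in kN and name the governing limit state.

894.2 kN (base-metal shear governs)

Weld metal: throat = 0.707×12 = 8.484 mm, L = 2×276 = 552 mm. φR_n = 0.75 × 0.6 × 480 × 8.484 × 552 = 1011.6 kN.
Base metal shear (8 mm plate): yield φR_n = 1.0×0.6×345×8×552 = 914.1 kN; rupture φR_n = 0.75×0.6×450×8×552 = 894.2 kN; take 894.2 kN (rupture).
Governing: min(1011.6, 894.2) = 894.2 kN → base-metal shear.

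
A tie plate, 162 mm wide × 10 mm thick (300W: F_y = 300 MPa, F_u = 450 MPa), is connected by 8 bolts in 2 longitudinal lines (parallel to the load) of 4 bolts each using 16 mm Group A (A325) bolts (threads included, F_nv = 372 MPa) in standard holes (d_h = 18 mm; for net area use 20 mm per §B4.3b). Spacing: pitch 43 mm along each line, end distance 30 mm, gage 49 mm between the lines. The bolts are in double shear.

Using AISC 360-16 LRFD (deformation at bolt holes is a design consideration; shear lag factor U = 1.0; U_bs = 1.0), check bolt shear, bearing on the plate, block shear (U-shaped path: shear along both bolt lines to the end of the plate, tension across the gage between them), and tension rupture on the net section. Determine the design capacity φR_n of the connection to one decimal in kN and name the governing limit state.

Bolt shear: A_b = π(16)²/4 = 201.06 mm². φR_n = 0.75 × 372 × 201.06 × 8 × 2 = 897.5 kN.
Bearing (10 mm plate, F_u = 450 MPa): end bolts L_c = 30 − 18/2 = 21, R_n = min(1.2×21×10×450, 2.4×16×10×450) = 113.4 kN/bolt; interior L_c = 43 − 18 = 25, R_n = 135 kN/bolt. φR_n = 0.75 × (2×113.4 + 6×135) = 777.6 kN.
Block shear: shear path 2×[30+3×43] = 2×159 mm, A_gv = 3180, A_nv = 2×(159 − 3.5×20)×10 = 1780 mm²; tension across gage: (49 − 1×20)×10 = 290 mm². R_n = min(0.6×450×1780, 0.6×300×3180) + 1.0×450×290 = min(480.6, 572.4) + 130.5 = 611.1 kN. φR_n = 0.75 × 611.1 = 458.3 kN.
Tension rupture (net): A_n = (162 − 2×20)×10 = 1220 mm² (U = 1.0, A_e = A_n). φR_n = 0.75 × 450 × 1220 = 411.8 kN.
Governing: min(897.5, 777.6, 458.3, 411.8) = 411.8 kN → net-section rupture.

411.8 kN (net-section rupture governs)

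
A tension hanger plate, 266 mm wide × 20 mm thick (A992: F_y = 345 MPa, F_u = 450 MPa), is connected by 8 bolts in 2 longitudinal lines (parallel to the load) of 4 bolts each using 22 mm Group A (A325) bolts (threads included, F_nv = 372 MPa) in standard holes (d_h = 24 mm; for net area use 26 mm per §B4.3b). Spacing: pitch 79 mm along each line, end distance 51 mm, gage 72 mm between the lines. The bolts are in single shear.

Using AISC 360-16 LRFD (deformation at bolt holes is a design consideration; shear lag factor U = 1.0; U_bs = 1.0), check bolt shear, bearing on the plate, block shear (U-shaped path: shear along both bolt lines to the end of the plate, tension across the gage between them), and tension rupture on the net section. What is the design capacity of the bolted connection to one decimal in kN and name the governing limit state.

848.5 kN (bolt shear governs)

Bolt shear: A_b = π(22)²/4 = 380.13 mm². φR_n = 0.75 × 372 × 380.13 × 8 × 1 = 848.5 kN.
Bearing (20 mm plate, F_u = 450 MPa): end bolts L_c = 51 − 24/2 = 39, R_n = min(1.2×39×20×450, 2.4×22×20×450) = 421.2 kN/bolt; interior L_c = 79 − 24 = 55, R_n = 475.2 kN/bolt. φR_n = 0.75 × (2×421.2 + 6×475.2) = 2770.2 kN.
Block shear: shear path 2×[51+3×79] = 2×288 mm, A_gv = 11520, A_nv = 2×(288 − 3.5×26)×20 = 7880 mm²; tension across gage: (72 − 1×26)×20 = 920 mm². R_n = min(0.6×450×7880, 0.6×345×11520) + 1.0×450×920 = min(2127.6, 2384.6) + 414 = 2541.6 kN. φR_n = 0.75 × 2541.6 = 1906.2 kN.
Tension rupture (net): A_n = (266 − 2×26)×20 = 4280 mm² (U = 1.0, A_e = A_n). φR_n = 0.75 × 450 × 4280 = 1444.5 kN.
Governing: min(848.5, 2770.2, 1906.2, 1444.5) = 848.5 kN → bolt shear.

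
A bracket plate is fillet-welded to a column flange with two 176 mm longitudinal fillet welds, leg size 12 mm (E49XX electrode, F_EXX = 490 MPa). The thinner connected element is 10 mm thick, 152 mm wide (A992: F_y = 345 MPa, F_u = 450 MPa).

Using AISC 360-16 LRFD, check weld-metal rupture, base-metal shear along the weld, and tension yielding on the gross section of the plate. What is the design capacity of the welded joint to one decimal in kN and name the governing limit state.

472.0 kN (gross-section yield governs)

Weld metal: throat = 0.707×12 = 8.484 mm, L = 2×176 = 352 mm. φR_n = 0.75 × 0.6 × 490 × 8.484 × 352 = 658.5 kN.
Base metal shear (10 mm plate): yield φR_n = 1.0×0.6×345×10×352 = 728.6 kN; rupture φR_n = 0.75×0.6×450×10×352 = 712.8 kN; take 712.8 kN (rupture).
Tension yield (gross): A_g = 152×10 = 1520 mm². φR_n = 0.90 × 345 × 1520 = 472.0 kN.
Governing: min(658.5, 712.8, 472.0) = 472.0 kN → gross-section yield.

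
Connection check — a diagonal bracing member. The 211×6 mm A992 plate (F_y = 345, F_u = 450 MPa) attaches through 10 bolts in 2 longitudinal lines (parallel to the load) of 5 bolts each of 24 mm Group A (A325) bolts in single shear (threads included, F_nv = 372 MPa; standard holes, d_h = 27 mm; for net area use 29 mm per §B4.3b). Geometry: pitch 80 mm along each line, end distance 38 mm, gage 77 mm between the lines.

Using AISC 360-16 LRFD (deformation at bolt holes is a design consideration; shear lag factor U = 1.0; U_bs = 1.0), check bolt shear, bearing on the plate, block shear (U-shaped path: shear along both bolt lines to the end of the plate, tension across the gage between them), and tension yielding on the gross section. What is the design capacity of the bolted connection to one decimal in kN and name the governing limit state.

393.1 kN (gross-section yield governs)

Bolt shear: A_b = π(24)²/4 = 452.39 mm². φR_n = 0.75 × 372 × 452.39 × 10 × 1 = 1262.2 kN.
Bearing (6 mm plate, F_u = 450 MPa): end bolts L_c = 38 − 27/2 = 24.5, R_n = min(1.2×24.5×6×450, 2.4×24×6×450) = 79.38 kN/bolt; interior L_c = 80 − 27 = 53, R_n = 155.52 kN/bolt. φR_n = 0.75 × (2×79.38 + 8×155.52) = 1052.2 kN.
Block shear: shear path 2×[38+4×80] = 2×358 mm, A_gv = 4296, A_nv = 2×(358 − 4.5×29)×6 = 2730 mm²; tension across gage: (77 − 1×29)×6 = 288 mm². R_n = min(0.6×450×2730, 0.6×345×4296) + 1.0×450×288 = min(737.1, 889.27) + 129.6 = 866.7 kN. φR_n = 0.75 × 866.7 = 650.0 kN.
Tension yield (gross): A_g = 211×6 = 1266 mm². φR_n = 0.90 × 345 × 1266 = 393.1 kN.
Governing: min(1262.2, 1052.2, 650.0, 393.1) = 393.1 kN → gross-section yield.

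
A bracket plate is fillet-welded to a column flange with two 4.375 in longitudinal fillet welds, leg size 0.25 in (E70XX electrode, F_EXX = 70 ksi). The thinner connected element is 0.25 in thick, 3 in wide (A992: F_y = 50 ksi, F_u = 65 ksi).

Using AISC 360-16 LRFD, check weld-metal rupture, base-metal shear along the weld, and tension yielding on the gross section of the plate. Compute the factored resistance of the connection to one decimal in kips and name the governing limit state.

Weld metal: throat = 0.707×0.25 = 0.17675 in, L = 2×4.375 = 8.75 in. φR_n = 0.75 × 0.6 × 70 × 0.17675 × 8.75 = 48.7 kips.
Base metal shear (0.25 in plate): yield φR_n = 1.0×0.6×50×0.25×8.75 = 65.6 kips; rupture φR_n = 0.75×0.6×65×0.25×8.75 = 64.0 kips; take 64.0 kips (rupture).
Tension yield (gross): A_g = 3×0.25 = 0.75 in². φR_n = 0.90 × 50 × 0.75 = 33.8 kips.
Governing: min(48.7, 64.0, 33.8) = 33.8 kips → gross-section yield.

33.8 kips (gross-section yield governs)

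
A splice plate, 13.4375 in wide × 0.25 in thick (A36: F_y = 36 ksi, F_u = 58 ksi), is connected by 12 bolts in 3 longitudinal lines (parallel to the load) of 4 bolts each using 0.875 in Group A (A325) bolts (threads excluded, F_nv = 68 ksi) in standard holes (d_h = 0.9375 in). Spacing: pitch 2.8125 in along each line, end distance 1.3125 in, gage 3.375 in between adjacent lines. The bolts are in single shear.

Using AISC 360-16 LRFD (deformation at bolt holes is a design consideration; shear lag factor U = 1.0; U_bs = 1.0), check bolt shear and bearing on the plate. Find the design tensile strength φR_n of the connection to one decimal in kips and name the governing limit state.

Bolt shear: A_b = π(0.875)²/4 = 0.60132 in². φR_n = 0.75 × 68 × 0.60132 × 12 × 1 = 368.0 kips.
Bearing (0.25 in plate, F_u = 58 ksi): end bolts L_c = 1.3125 − 0.9375/2 = 0.84375, R_n = min(1.2×0.84375×0.25×58, 2.4×0.875×0.25×58) = 14.681 kips/bolt; interior L_c = 2.8125 − 0.9375 = 1.875, R_n = 30.45 kips/bolt. φR_n = 0.75 × (3×14.681 + 9×30.45) = 238.6 kips.
Governing: min(368.0, 238.6) = 238.6 kips → bearing.

238.6 kips (bearing governs)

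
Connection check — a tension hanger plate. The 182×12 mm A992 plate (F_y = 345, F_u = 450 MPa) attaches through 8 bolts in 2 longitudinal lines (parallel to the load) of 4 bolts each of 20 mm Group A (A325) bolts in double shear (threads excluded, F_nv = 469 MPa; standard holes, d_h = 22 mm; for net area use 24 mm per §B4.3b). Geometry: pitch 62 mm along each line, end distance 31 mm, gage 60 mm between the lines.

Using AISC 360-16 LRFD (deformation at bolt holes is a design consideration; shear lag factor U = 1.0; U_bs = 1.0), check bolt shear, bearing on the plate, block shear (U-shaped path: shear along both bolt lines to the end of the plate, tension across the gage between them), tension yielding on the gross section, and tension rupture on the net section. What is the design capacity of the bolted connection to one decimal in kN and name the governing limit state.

Bolt shear: A_b = π(20)²/4 = 314.16 mm². φR_n = 0.75 × 469 × 314.16 × 8 × 2 = 1768.1 kN.
Bearing (12 mm plate, F_u = 450 MPa): end bolts L_c = 31 − 22/2 = 20, R_n = min(1.2×20×12×450, 2.4×20×12×450) = 129.6 kN/bolt; interior L_c = 62 − 22 = 40, R_n = 259.2 kN/bolt. φR_n = 0.75 × (2×129.6 + 6×259.2) = 1360.8 kN.
Block shear: shear path 2×[31+3×62] = 2×217 mm, A_gv = 5208, A_nv = 2×(217 − 3.5×24)×12 = 3192 mm²; tension across gage: (60 − 1×24)×12 = 432 mm². R_n = min(0.6×450×3192, 0.6×345×5208) + 1.0×450×432 = min(861.84, 1078.1) + 194.4 = 1056.2 kN. φR_n = 0.75 × 1056.2 = 792.2 kN.
Tension yield (gross): A_g = 182×12 = 2184 mm². φR_n = 0.90 × 345 × 2184 = 678.1 kN.
Tension rupture (net): A_n = (182 − 2×24)×12 = 1608 mm² (U = 1.0, A_e = A_n). φR_n = 0.75 × 450 × 1608 = 542.7 kN.
Governing: min(1768.1, 1360.8, 792.2, 678.1, 542.7) = 542.7 kN → net-section rupture.

542.7 kN (net-section rupture governs)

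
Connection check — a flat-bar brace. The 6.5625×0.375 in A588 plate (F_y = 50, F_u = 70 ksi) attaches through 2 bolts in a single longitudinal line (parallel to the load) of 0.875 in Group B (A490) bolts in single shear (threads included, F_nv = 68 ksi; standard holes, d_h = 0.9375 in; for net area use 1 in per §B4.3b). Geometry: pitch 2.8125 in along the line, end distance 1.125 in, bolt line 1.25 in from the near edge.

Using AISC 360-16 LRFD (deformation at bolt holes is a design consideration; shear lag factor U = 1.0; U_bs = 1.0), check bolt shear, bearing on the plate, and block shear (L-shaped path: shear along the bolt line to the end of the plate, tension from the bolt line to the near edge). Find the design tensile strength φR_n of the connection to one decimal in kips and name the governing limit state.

43.6 kips (block shear governs)

Bolt shear: A_b = π(0.875)²/4 = 0.60132 in². φR_n = 0.75 × 68 × 0.60132 × 2 × 1 = 61.3 kips.
Bearing (0.375 in plate, F_u = 70 ksi): end bolts L_c = 1.125 − 0.9375/2 = 0.65625, R_n = min(1.2×0.65625×0.375×70, 2.4×0.875×0.375×70) = 20.672 kips/bolt; interior L_c = 2.8125 − 0.9375 = 1.875, R_n = 55.125 kips/bolt. φR_n = 0.75 × (1×20.672 + 1×55.125) = 56.8 kips.
Block shear: shear path 1×[1.125+1×2.8125] = 1×3.9375 in, A_gv = 1.4766, A_nv = 1×(3.9375 − 1.5×1)×0.375 = 0.91406 in²; tension to near edge: (1.25 − 0.5×1)×0.375 = 0.28125 in². R_n = min(0.6×70×0.91406, 0.6×50×1.4766) + 1.0×70×0.28125 = min(38.391, 44.298) + 19.688 = 58.079 kips. φR_n = 0.75 × 58.079 = 43.6 kips.
Governing: min(61.3, 56.8, 43.6) = 43.6 kips → block shear.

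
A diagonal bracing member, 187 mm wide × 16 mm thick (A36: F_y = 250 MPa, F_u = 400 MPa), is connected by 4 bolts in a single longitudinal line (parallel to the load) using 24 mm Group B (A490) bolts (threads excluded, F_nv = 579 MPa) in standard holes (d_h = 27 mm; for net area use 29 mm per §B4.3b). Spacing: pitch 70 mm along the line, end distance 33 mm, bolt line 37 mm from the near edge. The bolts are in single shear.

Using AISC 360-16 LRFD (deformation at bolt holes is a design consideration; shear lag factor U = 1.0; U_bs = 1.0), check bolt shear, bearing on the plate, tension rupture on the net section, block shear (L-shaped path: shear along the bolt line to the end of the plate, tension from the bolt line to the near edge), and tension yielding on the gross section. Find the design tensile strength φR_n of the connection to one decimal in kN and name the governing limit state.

515.5 kN (block shear governs)

Bolt shear: A_b = π(24)²/4 = 452.39 mm². φR_n = 0.75 × 579 × 452.39 × 4 × 1 = 785.8 kN.
Bearing (16 mm plate, F_u = 400 MPa): end bolts L_c = 33 − 27/2 = 19.5, R_n = min(1.2×19.5×16×400, 2.4×24×16×400) = 149.76 kN/bolt; interior L_c = 70 − 27 = 43, R_n = 330.24 kN/bolt. φR_n = 0.75 × (1×149.76 + 3×330.24) = 855.4 kN.
Tension rupture (net): A_n = (187 − 1×29)×16 = 2528 mm² (U = 1.0, A_e = A_n). φR_n = 0.75 × 400 × 2528 = 758.4 kN.
Block shear: shear path 1×[33+3×70] = 1×243 mm, A_gv = 3888, A_nv = 1×(243 − 3.5×29)×16 = 2264 mm²; tension to near edge: (37 − 0.5×29)×16 = 360 mm². R_n = min(0.6×400×2264, 0.6×250×3888) + 1.0×400×360 = min(543.36, 583.2) + 144 = 687.36 kN. φR_n = 0.75 × 687.36 = 515.5 kN.
Tension yield (gross): A_g = 187×16 = 2992 mm². φR_n = 0.90 × 250 × 2992 = 673.2 kN.
Governing: min(785.8, 855.4, 758.4, 515.5, 673.2) = 515.5 kN → block shear.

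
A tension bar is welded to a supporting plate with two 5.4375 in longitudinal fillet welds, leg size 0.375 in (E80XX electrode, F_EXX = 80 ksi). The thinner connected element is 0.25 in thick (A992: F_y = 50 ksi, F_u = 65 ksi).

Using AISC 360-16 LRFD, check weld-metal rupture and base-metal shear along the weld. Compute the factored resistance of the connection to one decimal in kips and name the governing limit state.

Weld metal: throat = 0.707×0.375 = 0.26513 in, L = 2×5.4375 = 10.875 in. φR_n = 0.75 × 0.6 × 80 × 0.26513 × 10.875 = 103.8 kips.
Base metal shear (0.25 in plate): yield φR_n = 1.0×0.6×50×0.25×10.875 = 81.6 kips; rupture φR_n = 0.75×0.6×65×0.25×10.875 = 79.5 kips; take 79.5 kips (rupture).
Governing: min(103.8, 79.5) = 79.5 kips → base-metal shear.

79.5 kips (base-metal shear governs)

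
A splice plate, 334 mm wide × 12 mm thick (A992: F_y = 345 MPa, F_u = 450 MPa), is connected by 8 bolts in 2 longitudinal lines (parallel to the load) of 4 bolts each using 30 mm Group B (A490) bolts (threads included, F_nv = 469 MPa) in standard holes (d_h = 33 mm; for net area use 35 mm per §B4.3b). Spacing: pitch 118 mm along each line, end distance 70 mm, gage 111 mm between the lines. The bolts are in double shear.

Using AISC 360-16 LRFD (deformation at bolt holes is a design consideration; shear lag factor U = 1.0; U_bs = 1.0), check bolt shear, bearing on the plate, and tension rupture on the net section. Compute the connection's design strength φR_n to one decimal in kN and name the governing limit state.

Bolt shear: A_b = π(30)²/4 = 706.86 mm². φR_n = 0.75 × 469 × 706.86 × 8 × 2 = 3978.2 kN.
Bearing (12 mm plate, F_u = 450 MPa): end bolts L_c = 70 − 33/2 = 53.5, R_n = min(1.2×53.5×12×450, 2.4×30×12×450) = 346.68 kN/bolt; interior L_c = 118 − 33 = 85, R_n = 388.8 kN/bolt. φR_n = 0.75 × (2×346.68 + 6×388.8) = 2269.6 kN.
Tension rupture (net): A_n = (334 − 2×35)×12 = 3168 mm² (U = 1.0, A_e = A_n). φR_n = 0.75 × 450 × 3168 = 1069.2 kN.
Governing: min(3978.2, 2269.6, 1069.2) = 1069.2 kN → net-section rupture.

1069.2 kN (net-section rupture governs)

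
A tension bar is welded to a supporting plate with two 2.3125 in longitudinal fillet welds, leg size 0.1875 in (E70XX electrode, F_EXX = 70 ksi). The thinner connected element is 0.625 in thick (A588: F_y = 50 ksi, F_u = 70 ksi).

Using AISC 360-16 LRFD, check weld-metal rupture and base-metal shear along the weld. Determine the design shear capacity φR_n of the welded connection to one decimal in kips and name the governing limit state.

Weld metal: throat = 0.707×0.1875 = 0.13256 in, L = 2×2.3125 = 4.625 in. φR_n = 0.75 × 0.6 × 70 × 0.13256 × 4.625 = 19.3 kips.
Base metal shear (0.625 in plate): yield φR_n = 1.0×0.6×50×0.625×4.625 = 86.7 kips; rupture φR_n = 0.75×0.6×70×0.625×4.625 = 91.1 kips; take 86.7 kips (yield).
Governing: min(19.3, 86.7) = 19.3 kips → weld metal.

19.3 kips (weld metal governs)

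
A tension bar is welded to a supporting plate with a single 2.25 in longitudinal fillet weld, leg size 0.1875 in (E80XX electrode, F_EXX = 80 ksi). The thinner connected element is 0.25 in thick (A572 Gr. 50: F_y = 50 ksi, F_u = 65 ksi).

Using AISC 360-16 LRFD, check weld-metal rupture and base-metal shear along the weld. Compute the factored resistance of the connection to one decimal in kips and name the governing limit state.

Weld metal: throat = 0.707×0.1875 = 0.13256 in, L = 2.25 in. φR_n = 0.75 × 0.6 × 80 × 0.13256 × 2.25 = 10.7 kips.
Base metal shear (0.25 in plate): yield φR_n = 1.0×0.6×50×0.25×2.25 = 16.9 kips; rupture φR_n = 0.75×0.6×65×0.25×2.25 = 16.5 kips; take 16.5 kips (rupture).
Governing: min(10.7, 16.5) = 10.7 kips → weld metal.

10.7 kips (weld metal governs)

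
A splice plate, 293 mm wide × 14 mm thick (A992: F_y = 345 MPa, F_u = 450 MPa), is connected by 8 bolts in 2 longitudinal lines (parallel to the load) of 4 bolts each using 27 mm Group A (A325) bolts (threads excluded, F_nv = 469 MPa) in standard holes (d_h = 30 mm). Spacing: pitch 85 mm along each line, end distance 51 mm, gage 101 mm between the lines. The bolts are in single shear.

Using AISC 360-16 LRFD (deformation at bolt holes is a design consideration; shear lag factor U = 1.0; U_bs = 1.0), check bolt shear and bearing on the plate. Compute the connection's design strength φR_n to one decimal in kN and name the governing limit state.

Bolt shear: A_b = π(27)²/4 = 572.56 mm². φR_n = 0.75 × 469 × 572.56 × 8 × 1 = 1611.2 kN.
Bearing (14 mm plate, F_u = 450 MPa): end bolts L_c = 51 − 30/2 = 36, R_n = min(1.2×36×14×450, 2.4×27×14×450) = 272.16 kN/bolt; interior L_c = 85 − 30 = 55, R_n = 408.24 kN/bolt. φR_n = 0.75 × (2×272.16 + 6×408.24) = 2245.3 kN.
Governing: min(1611.2, 2245.3) = 1611.2 kN → bolt shear.

1611.2 kN (bolt shear governs)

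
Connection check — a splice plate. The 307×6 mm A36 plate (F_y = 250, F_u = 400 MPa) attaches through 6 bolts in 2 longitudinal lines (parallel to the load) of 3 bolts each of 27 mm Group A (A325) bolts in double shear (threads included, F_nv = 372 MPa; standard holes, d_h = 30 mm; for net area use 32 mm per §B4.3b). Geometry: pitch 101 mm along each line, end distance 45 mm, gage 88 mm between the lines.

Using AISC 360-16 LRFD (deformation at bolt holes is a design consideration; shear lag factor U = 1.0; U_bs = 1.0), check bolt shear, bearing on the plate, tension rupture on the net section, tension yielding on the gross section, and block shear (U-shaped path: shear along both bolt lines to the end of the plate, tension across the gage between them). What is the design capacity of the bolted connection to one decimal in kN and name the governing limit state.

Bolt shear: A_b = π(27)²/4 = 572.56 mm². φR_n = 0.75 × 372 × 572.56 × 6 × 2 = 1916.9 kN.
Bearing (6 mm plate, F_u = 400 MPa): end bolts L_c = 45 − 30/2 = 30, R_n = min(1.2×30×6×400, 2.4×27×6×400) = 86.4 kN/bolt; interior L_c = 101 − 30 = 71, R_n = 155.52 kN/bolt. φR_n = 0.75 × (2×86.4 + 4×155.52) = 596.2 kN.
Tension rupture (net): A_n = (307 − 2×32)×6 = 1458 mm² (U = 1.0, A_e = A_n). φR_n = 0.75 × 400 × 1458 = 437.4 kN.
Tension yield (gross): A_g = 307×6 = 1842 mm². φR_n = 0.90 × 250 × 1842 = 414.5 kN.
Block shear: shear path 2×[45+2×101] = 2×247 mm, A_gv = 2964, A_nv = 2×(247 − 2.5×32)×6 = 2004 mm²; tension across gage: (88 − 1×32)×6 = 336 mm². R_n = min(0.6×400×2004, 0.6×250×2964) + 1.0×400×336 = min(480.96, 444.6) + 134.4 = 579 kN. φR_n = 0.75 × 579 = 434.3 kN.
Governing: min(1916.9, 596.2, 437.4, 414.5, 434.3) = 414.5 kN → gross-section yield.

414.5 kN (gross-section yield governs)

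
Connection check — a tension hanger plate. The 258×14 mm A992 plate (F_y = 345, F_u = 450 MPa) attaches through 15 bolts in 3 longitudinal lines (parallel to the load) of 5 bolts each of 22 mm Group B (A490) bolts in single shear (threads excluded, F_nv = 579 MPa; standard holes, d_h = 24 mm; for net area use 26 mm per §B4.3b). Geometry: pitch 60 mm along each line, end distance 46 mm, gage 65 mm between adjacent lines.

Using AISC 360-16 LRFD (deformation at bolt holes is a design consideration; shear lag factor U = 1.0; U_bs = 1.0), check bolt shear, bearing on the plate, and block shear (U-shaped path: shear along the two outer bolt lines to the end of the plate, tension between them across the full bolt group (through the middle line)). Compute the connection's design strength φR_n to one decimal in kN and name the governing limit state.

Bolt shear: A_b = π(22)²/4 = 380.13 mm². φR_n = 0.75 × 579 × 380.13 × 15 × 1 = 2476.1 kN.
Bearing (14 mm plate, F_u = 450 MPa): end bolts L_c = 46 − 24/2 = 34, R_n = min(1.2×34×14×450, 2.4×22×14×450) = 257.04 kN/bolt; interior L_c = 60 − 24 = 36, R_n = 272.16 kN/bolt. φR_n = 0.75 × (3×257.04 + 12×272.16) = 3027.8 kN.
Block shear: shear path 2×[46+4×60] = 2×286 mm, A_gv = 8008, A_nv = 2×(286 − 4.5×26)×14 = 4732 mm²; tension across gage: (130 − 2×26)×14 = 1092 mm². R_n = min(0.6×450×4732, 0.6×345×8008) + 1.0×450×1092 = min(1277.6, 1657.7) + 491.4 = 1769 kN. φR_n = 0.75 × 1769 = 1326.8 kN.
Governing: min(2476.1, 3027.8, 1326.8) = 1326.8 kN → block shear.

1326.8 kN (block shear governs)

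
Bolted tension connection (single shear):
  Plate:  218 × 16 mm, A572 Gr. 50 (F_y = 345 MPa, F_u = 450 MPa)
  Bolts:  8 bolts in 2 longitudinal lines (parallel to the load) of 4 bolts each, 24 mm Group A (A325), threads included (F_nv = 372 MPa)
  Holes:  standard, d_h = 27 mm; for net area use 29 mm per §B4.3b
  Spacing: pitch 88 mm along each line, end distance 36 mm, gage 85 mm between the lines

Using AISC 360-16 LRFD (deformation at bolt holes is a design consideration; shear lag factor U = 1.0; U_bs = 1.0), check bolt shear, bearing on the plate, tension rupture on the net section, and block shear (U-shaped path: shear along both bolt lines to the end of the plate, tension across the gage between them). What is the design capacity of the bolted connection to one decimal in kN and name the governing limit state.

Bolt shear: A_b = π(24)²/4 = 452.39 mm². φR_n = 0.75 × 372 × 452.39 × 8 × 1 = 1009.7 kN.
Bearing (16 mm plate, F_u = 450 MPa): end bolts L_c = 36 − 27/2 = 22.5, R_n = min(1.2×22.5×16×450, 2.4×24×16×450) = 194.4 kN/bolt; interior L_c = 88 − 27 = 61, R_n = 414.72 kN/bolt. φR_n = 0.75 × (2×194.4 + 6×414.72) = 2157.8 kN.
Tension rupture (net): A_n = (218 − 2×29)×16 = 2560 mm² (U = 1.0, A_e = A_n). φR_n = 0.75 × 450 × 2560 = 864.0 kN.
Block shear: shear path 2×[36+3×88] = 2×300 mm, A_gv = 9600, A_nv = 2×(300 − 3.5×29)×16 = 6352 mm²; tension across gage: (85 − 1×29)×16 = 896 mm². R_n = min(0.6×450×6352, 0.6×345×9600) + 1.0×450×896 = min(1715, 1987.2) + 403.2 = 2118.2 kN. φR_n = 0.75 × 2118.2 = 1588.7 kN.
Governing: min(1009.7, 2157.8, 864.0, 1588.7) = 864.0 kN → net-section rupture.

864.0 kN (net-section rupture governs)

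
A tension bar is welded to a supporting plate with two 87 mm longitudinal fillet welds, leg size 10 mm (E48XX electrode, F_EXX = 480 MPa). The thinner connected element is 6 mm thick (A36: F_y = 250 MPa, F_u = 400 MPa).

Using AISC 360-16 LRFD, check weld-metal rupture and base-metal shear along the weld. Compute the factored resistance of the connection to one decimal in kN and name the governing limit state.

156.6 kN (base-metal shear governs)

Weld metal: throat = 0.707×10 = 7.07 mm, L = 2×87 = 174 mm. φR_n = 0.75 × 0.6 × 480 × 7.07 × 174 = 265.7 kN.
Base metal shear (6 mm plate): yield φR_n = 1.0×0.6×250×6×174 = 156.6 kN; rupture φR_n = 0.75×0.6×400×6×174 = 187.9 kN; take 156.6 kN (yield).
Governing: min(265.7, 156.6) = 156.6 kN → base-metal shear.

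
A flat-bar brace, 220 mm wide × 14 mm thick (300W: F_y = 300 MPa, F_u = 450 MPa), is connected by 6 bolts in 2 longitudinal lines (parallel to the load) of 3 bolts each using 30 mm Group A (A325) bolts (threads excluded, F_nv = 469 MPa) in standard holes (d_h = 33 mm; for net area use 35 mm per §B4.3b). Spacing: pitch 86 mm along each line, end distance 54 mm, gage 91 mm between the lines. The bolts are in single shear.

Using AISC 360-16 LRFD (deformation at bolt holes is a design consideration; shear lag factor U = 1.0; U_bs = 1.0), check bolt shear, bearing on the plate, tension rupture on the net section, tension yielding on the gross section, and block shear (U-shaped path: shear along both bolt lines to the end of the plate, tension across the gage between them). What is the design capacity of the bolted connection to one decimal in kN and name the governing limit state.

Bolt shear: A_b = π(30)²/4 = 706.86 mm². φR_n = 0.75 × 469 × 706.86 × 6 × 1 = 1491.8 kN.
Bearing (14 mm plate, F_u = 450 MPa): end bolts L_c = 54 − 33/2 = 37.5, R_n = min(1.2×37.5×14×450, 2.4×30×14×450) = 283.5 kN/bolt; interior L_c = 86 − 33 = 53, R_n = 400.68 kN/bolt. φR_n = 0.75 × (2×283.5 + 4×400.68) = 1627.3 kN.
Tension rupture (net): A_n = (220 − 2×35)×14 = 2100 mm² (U = 1.0, A_e = A_n). φR_n = 0.75 × 450 × 2100 = 708.8 kN.
Tension yield (gross): A_g = 220×14 = 3080 mm². φR_n = 0.90 × 300 × 3080 = 831.6 kN.
Block shear: shear path 2×[54+2×86] = 2×226 mm, A_gv = 6328, A_nv = 2×(226 − 2.5×35)×14 = 3878 mm²; tension across gage: (91 − 1×35)×14 = 784 mm². R_n = min(0.6×450×3878, 0.6×300×6328) + 1.0×450×784 = min(1047.1, 1139) + 352.8 = 1399.9 kN. φR_n = 0.75 × 1399.9 = 1049.9 kN.
Governing: min(1491.8, 1627.3, 708.8, 831.6, 1049.9) = 708.8 kN → net-section rupture.

708.8 kN (net-section rupture governs)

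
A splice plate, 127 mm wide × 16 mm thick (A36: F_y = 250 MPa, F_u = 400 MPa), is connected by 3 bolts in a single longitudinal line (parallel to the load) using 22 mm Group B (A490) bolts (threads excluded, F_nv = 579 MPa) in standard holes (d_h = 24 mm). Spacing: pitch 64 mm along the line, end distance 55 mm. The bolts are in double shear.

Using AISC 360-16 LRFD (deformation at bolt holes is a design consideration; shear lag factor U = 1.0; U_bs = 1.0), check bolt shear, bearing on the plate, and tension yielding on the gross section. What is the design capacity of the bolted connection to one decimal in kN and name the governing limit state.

457.2 kN (gross-section yield governs)

Bolt shear: A_b = π(22)²/4 = 380.13 mm². φR_n = 0.75 × 579 × 380.13 × 3 × 2 = 990.4 kN.
Bearing (16 mm plate, F_u = 400 MPa): end bolts L_c = 55 − 24/2 = 43, R_n = min(1.2×43×16×400, 2.4×22×16×400) = 330.24 kN/bolt; interior L_c = 64 − 24 = 40, R_n = 307.2 kN/bolt. φR_n = 0.75 × (1×330.24 + 2×307.2) = 708.5 kN.
Tension yield (gross): A_g = 127×16 = 2032 mm². φR_n = 0.90 × 250 × 2032 = 457.2 kN.
Governing: min(990.4, 708.5, 457.2) = 457.2 kN → gross-section yield.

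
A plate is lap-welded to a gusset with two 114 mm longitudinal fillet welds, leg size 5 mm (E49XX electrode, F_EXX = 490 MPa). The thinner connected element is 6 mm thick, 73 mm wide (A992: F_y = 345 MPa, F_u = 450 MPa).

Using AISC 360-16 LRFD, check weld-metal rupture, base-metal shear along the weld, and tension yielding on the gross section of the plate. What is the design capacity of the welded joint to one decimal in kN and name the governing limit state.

136.0 kN (gross-section yield governs)

Weld metal: throat = 0.707×5 = 3.535 mm, L = 2×114 = 228 mm. φR_n = 0.75 × 0.6 × 490 × 3.535 × 228 = 177.7 kN.
Base metal shear (6 mm plate): yield φR_n = 1.0×0.6×345×6×228 = 283.2 kN; rupture φR_n = 0.75×0.6×450×6×228 = 277.0 kN; take 277.0 kN (rupture).
Tension yield (gross): A_g = 73×6 = 438 mm². φR_n = 0.90 × 345 × 438 = 136.0 kN.
Governing: min(177.7, 277.0, 136.0) = 136.0 kN → gross-section yield.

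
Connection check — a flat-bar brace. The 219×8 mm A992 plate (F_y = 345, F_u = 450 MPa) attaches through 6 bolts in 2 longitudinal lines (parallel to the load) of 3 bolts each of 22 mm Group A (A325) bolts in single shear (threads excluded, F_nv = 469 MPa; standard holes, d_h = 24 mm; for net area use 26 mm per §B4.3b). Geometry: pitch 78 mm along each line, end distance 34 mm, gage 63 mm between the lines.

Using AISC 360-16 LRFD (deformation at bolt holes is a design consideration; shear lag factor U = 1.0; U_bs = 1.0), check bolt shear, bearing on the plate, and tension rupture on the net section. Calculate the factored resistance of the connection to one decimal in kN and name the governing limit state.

450.9 kN (net-section rupture governs)

Bolt shear: A_b = π(22)²/4 = 380.13 mm². φR_n = 0.75 × 469 × 380.13 × 6 × 1 = 802.3 kN.
Bearing (8 mm plate, F_u = 450 MPa): end bolts L_c = 34 − 24/2 = 22, R_n = min(1.2×22×8×450, 2.4×22×8×450) = 95.04 kN/bolt; interior L_c = 78 − 24 = 54, R_n = 190.08 kN/bolt. φR_n = 0.75 × (2×95.04 + 4×190.08) = 712.8 kN.
Tension rupture (net): A_n = (219 − 2×26)×8 = 1336 mm² (U = 1.0, A_e = A_n). φR_n = 0.75 × 450 × 1336 = 450.9 kN.
Governing: min(802.3, 712.8, 450.9) = 450.9 kN → net-section rupture.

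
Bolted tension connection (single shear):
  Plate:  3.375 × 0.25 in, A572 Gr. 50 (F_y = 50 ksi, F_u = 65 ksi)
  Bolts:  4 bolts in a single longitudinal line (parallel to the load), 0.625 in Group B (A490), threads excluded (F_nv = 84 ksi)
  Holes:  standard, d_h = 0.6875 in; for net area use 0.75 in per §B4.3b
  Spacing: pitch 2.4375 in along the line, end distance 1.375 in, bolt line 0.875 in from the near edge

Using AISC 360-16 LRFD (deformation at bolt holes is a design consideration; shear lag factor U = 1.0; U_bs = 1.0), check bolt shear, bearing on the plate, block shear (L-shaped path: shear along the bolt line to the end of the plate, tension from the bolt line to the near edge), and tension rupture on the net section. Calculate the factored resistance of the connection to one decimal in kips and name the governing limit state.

Bolt shear: A_b = π(0.625)²/4 = 0.3068 in². φR_n = 0.75 × 84 × 0.3068 × 4 × 1 = 77.3 kips.
Bearing (0.25 in plate, F_u = 65 ksi): end bolts L_c = 1.375 − 0.6875/2 = 1.03125, R_n = min(1.2×1.03125×0.25×65, 2.4×0.625×0.25×65) = 20.109 kips/bolt; interior L_c = 2.4375 − 0.6875 = 1.75, R_n = 24.375 kips/bolt. φR_n = 0.75 × (1×20.109 + 3×24.375) = 69.9 kips.
Block shear: shear path 1×[1.375+3×2.4375] = 1×8.6875 in, A_gv = 2.1719, A_nv = 1×(8.6875 − 3.5×0.75)×0.25 = 1.5156 in²; tension to near edge: (0.875 − 0.5×0.75)×0.25 = 0.125 in². R_n = min(0.6×65×1.5156, 0.6×50×2.1719) + 1.0×65×0.125 = min(59.108, 65.157) + 8.125 = 67.233 kips. φR_n = 0.75 × 67.233 = 50.4 kips.
Tension rupture (net): A_n = (3.375 − 1×0.75)×0.25 = 0.65625 in² (U = 1.0, A_e = A_n). φR_n = 0.75 × 65 × 0.65625 = 32.0 kips.
Governing: min(77.3, 69.9, 50.4, 32.0) = 32.0 kips → net-section rupture.

32.0 kips (net-section rupture governs)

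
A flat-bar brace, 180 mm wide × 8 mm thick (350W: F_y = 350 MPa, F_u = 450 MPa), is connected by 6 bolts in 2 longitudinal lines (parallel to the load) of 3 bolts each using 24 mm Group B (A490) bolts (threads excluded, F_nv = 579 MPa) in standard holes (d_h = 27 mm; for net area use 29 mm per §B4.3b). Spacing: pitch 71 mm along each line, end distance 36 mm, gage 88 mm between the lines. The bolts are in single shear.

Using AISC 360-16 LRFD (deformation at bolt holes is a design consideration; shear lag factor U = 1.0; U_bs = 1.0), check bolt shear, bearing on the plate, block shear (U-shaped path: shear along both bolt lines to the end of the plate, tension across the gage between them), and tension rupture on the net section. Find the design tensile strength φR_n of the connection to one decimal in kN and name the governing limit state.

329.4 kN (net-section rupture governs)

Bolt shear: A_b = π(24)²/4 = 452.39 mm². φR_n = 0.75 × 579 × 452.39 × 6 × 1 = 1178.7 kN.
Bearing (8 mm plate, F_u = 450 MPa): end bolts L_c = 36 − 27/2 = 22.5, R_n = min(1.2×22.5×8×450, 2.4×24×8×450) = 97.2 kN/bolt; interior L_c = 71 − 27 = 44, R_n = 190.08 kN/bolt. φR_n = 0.75 × (2×97.2 + 4×190.08) = 716.0 kN.
Block shear: shear path 2×[36+2×71] = 2×178 mm, A_gv = 2848, A_nv = 2×(178 − 2.5×29)×8 = 1688 mm²; tension across gage: (88 − 1×29)×8 = 472 mm². R_n = min(0.6×450×1688, 0.6×350×2848) + 1.0×450×472 = min(455.76, 598.08) + 212.4 = 668.16 kN. φR_n = 0.75 × 668.16 = 501.1 kN.
Tension rupture (net): A_n = (180 − 2×29)×8 = 976 mm² (U = 1.0, A_e = A_n). φR_n = 0.75 × 450 × 976 = 329.4 kN.
Governing: min(1178.7, 716.0, 501.1, 329.4) = 329.4 kN → net-section rupture.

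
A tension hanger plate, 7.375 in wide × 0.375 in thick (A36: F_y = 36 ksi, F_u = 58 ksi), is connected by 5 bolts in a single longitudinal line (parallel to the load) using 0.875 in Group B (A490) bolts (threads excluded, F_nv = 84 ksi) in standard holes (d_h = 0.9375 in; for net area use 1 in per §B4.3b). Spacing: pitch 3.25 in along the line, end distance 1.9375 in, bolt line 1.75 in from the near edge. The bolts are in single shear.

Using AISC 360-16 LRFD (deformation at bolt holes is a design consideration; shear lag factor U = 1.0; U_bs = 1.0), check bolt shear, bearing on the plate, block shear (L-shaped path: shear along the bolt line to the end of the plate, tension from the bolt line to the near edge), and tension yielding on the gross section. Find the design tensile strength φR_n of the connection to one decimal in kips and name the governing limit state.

89.6 kips (gross-section yield governs)

Bolt shear: A_b = π(0.875)²/4 = 0.60132 in². φR_n = 0.75 × 84 × 0.60132 × 5 × 1 = 189.4 kips.
Bearing (0.375 in plate, F_u = 58 ksi): end bolts L_c = 1.9375 − 0.9375/2 = 1.46875, R_n = min(1.2×1.46875×0.375×58, 2.4×0.875×0.375×58) = 38.334 kips/bolt; interior L_c = 3.25 − 0.9375 = 2.3125, R_n = 45.675 kips/bolt. φR_n = 0.75 × (1×38.334 + 4×45.675) = 165.8 kips.
Block shear: shear path 1×[1.9375+4×3.25] = 1×14.9375 in, A_gv = 5.6016, A_nv = 1×(14.9375 − 4.5×1)×0.375 = 3.9141 in²; tension to near edge: (1.75 − 0.5×1)×0.375 = 0.46875 in². R_n = min(0.6×58×3.9141, 0.6×36×5.6016) + 1.0×58×0.46875 = min(136.21, 120.99) + 27.188 = 148.18 kips. φR_n = 0.75 × 148.18 = 111.1 kips.
Tension yield (gross): A_g = 7.375×0.375 = 2.7656 in². φR_n = 0.90 × 36 × 2.7656 = 89.6 kips.
Governing: min(189.4, 165.8, 111.1, 89.6) = 89.6 kips → gross-section yield.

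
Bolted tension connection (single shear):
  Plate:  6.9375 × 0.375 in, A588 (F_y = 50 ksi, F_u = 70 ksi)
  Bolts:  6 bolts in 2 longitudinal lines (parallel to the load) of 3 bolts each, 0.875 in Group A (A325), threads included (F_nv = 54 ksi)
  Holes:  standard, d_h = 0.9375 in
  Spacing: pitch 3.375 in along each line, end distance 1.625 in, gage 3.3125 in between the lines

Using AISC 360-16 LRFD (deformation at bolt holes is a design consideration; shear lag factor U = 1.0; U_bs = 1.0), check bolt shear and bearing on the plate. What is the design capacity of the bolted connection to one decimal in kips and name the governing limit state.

146.1 kips (bolt shear governs)

Bolt shear: A_b = π(0.875)²/4 = 0.60132 in². φR_n = 0.75 × 54 × 0.60132 × 6 × 1 = 146.1 kips.
Bearing (0.375 in plate, F_u = 70 ksi): end bolts L_c = 1.625 − 0.9375/2 = 1.15625, R_n = min(1.2×1.15625×0.375×70, 2.4×0.875×0.375×70) = 36.422 kips/bolt; interior L_c = 3.375 − 0.9375 = 2.4375, R_n = 55.125 kips/bolt. φR_n = 0.75 × (2×36.422 + 4×55.125) = 220.0 kips.
Governing: min(146.1, 220.0) = 146.1 kips → bolt shear.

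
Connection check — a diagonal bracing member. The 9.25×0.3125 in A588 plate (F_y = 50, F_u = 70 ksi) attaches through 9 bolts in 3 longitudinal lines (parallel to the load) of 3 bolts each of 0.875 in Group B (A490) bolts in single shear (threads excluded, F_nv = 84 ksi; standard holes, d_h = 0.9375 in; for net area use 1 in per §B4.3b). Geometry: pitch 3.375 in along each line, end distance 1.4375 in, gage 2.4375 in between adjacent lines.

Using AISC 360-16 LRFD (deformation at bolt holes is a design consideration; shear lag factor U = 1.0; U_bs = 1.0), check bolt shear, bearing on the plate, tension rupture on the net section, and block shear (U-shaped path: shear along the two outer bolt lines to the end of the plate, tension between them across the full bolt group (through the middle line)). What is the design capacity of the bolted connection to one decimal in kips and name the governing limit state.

Bolt shear: A_b = π(0.875)²/4 = 0.60132 in². φR_n = 0.75 × 84 × 0.60132 × 9 × 1 = 340.9 kips.
Bearing (0.3125 in plate, F_u = 70 ksi): end bolts L_c = 1.4375 − 0.9375/2 = 0.96875, R_n = min(1.2×0.96875×0.3125×70, 2.4×0.875×0.3125×70) = 25.43 kips/bolt; interior L_c = 3.375 − 0.9375 = 2.4375, R_n = 45.938 kips/bolt. φR_n = 0.75 × (3×25.43 + 6×45.938) = 263.9 kips.
Tension rupture (net): A_n = (9.25 − 3×1)×0.3125 = 1.9531 in² (U = 1.0, A_e = A_n). φR_n = 0.75 × 70 × 1.9531 = 102.5 kips.
Block shear: shear path 2×[1.4375+2×3.375] = 2×8.1875 in, A_gv = 5.1172, A_nv = 2×(8.1875 − 2.5×1)×0.3125 = 3.5547 in²; tension across gage: (4.875 − 2×1)×0.3125 = 0.89844 in². R_n = min(0.6×70×3.5547, 0.6×50×5.1172) + 1.0×70×0.89844 = min(149.3, 153.52) + 62.891 = 212.19 kips. φR_n = 0.75 × 212.19 = 159.1 kips.
Governing: min(340.9, 263.9, 102.5, 159.1) = 102.5 kips → net-section rupture.

102.5 kips (net-section rupture governs)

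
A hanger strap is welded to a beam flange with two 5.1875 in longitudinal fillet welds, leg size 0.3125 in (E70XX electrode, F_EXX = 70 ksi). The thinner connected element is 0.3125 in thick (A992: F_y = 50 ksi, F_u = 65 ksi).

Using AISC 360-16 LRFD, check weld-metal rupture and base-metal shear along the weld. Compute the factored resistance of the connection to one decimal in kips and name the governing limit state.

Weld metal: throat = 0.707×0.3125 = 0.22094 in, L = 2×5.1875 = 10.375 in. φR_n = 0.75 × 0.6 × 70 × 0.22094 × 10.375 = 72.2 kips.
Base metal shear (0.3125 in plate): yield φR_n = 1.0×0.6×50×0.3125×10.375 = 97.3 kips; rupture φR_n = 0.75×0.6×65×0.3125×10.375 = 94.8 kips; take 94.8 kips (rupture).
Governing: min(72.2, 94.8) = 72.2 kips → weld metal.

72.2 kips (weld metal governs)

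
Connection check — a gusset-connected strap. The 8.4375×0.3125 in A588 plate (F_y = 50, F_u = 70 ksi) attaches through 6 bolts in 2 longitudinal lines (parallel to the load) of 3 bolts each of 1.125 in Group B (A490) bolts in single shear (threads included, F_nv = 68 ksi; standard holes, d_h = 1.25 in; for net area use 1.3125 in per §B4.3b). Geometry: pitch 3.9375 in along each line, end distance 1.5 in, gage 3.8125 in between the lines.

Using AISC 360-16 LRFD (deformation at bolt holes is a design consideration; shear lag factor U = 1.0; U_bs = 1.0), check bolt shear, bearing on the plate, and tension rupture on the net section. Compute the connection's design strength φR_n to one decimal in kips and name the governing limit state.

95.4 kips (net-section rupture governs)

Bolt shear: A_b = π(1.125)²/4 = 0.99402 in². φR_n = 0.75 × 68 × 0.99402 × 6 × 1 = 304.2 kips.
Bearing (0.3125 in plate, F_u = 70 ksi): end bolts L_c = 1.5 − 1.25/2 = 0.875, R_n = min(1.2×0.875×0.3125×70, 2.4×1.125×0.3125×70) = 22.969 kips/bolt; interior L_c = 3.9375 − 1.25 = 2.6875, R_n = 59.063 kips/bolt. φR_n = 0.75 × (2×22.969 + 4×59.063) = 211.6 kips.
Tension rupture (net): A_n = (8.4375 − 2×1.3125)×0.3125 = 1.8164 in² (U = 1.0, A_e = A_n). φR_n = 0.75 × 70 × 1.8164 = 95.4 kips.
Governing: min(304.2, 211.6, 95.4) = 95.4 kips → net-section rupture.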